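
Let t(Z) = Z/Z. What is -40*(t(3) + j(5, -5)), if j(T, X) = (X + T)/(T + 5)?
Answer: -40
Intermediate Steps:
t(Z) = 1
j(T, X) = (T + X)/(5 + T)
-40*(t(3) + j(5, -5)) = -40*(1 + (5 - 5)/(5 + 5)) = -40*(1 + 0/10) = -40*(1 + (⅒)*0) = -40*(1 + 0) = -40*1 = -40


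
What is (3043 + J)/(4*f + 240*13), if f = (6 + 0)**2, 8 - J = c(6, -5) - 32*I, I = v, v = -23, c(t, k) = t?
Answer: 2309/3264 ≈ 0.70741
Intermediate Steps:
I = -23
J = -734 (J = 8 - (6 - 32*(-23)) = 8 - (6 + 736) = 8 - 1*742 = 8 - 742 = -734)
f = 36 (f = 6**2 = 36)
(3043 + J)/(4*f + 240*13) = (3043 - 734)/(4*36 + 240*13) = 2309/(144 + 3120) = 2309/3264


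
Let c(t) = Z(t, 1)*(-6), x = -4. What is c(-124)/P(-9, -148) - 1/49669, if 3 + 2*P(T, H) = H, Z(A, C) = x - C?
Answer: -2980291/7500019 ≈ -0.39737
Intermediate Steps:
Z(A, C) = -4 - C
P(T, H) = -3/2 + H/2
c(t) = 30 (c(t) = (-4 - 1*1)*(-6) = (-4 - 1)*(-6) = -5*(-6) = 30)
c(-124)/P(-9, -148) - 1/49669 = 30/(-3/2 + (½)*(-148)) - 1/49669 = 30/(-3/2 - 74) - 1*1/49669 = 30/(-151/2) - 1/49669 = 30*(-2/151) - 1/49669 = -60/151 - 1/49669 = -2980291/7500019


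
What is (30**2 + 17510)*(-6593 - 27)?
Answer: -121874200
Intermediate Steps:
(30**2 + 17510)*(-6593 - 27) = (900 + 17510)*(-6620) = 18410*(-6620) = -121874200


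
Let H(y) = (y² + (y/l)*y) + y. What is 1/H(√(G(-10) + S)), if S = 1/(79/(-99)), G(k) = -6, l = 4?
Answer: -316*√45267/(-181068*I + 2865*√45267) ≈ -0.10135 - 0.030107*I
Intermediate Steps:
S = -99/79 (S = 1/(79*(-1/99)) = 1/(-79/99) = -99/79 ≈ -1.2532)
H(y) = y + 5*y²/4 (H(y) = (y² + (y/4)*y) + y = (y² + y²/4) + y = 5*y²/4 + y = y + 5*y²/4)
1/H(√(G(-10) + S)) = 1/(√(-6 - 99/79)*(4 + 5*√(-6 - 99/79))/4) = 1/(√(-573/79)*(4 + 5*√(-573/79))/4) = 1/((I*√45267/79)*(4 + 5*(I*√45267/79))/4) = 1/((I*√45267/79)*(4 + 5*I*√45267/79)/4) = 1/(I*√45267*(4 + 5*I*√45267/79)/316) = -4*I*√45267/(573*(4 + 5*I*√45267/79))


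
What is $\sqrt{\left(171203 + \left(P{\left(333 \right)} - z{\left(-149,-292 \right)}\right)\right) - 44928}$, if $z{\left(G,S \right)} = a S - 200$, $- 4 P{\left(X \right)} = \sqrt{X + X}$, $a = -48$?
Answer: $\frac{\sqrt{449836 - 3 \sqrt{74}}}{2} \approx 335.34$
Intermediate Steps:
$P{\left(X \right)} = - \frac{\sqrt{2} \sqrt{X}}{4}$ ($P{\left(X \right)} = - \frac{\sqrt{X + X}}{4} = - \frac{\sqrt{2 X}}{4} = - \frac{\sqrt{2} \sqrt{X}}{4}$)
$z{\left(G,S \right)} = -200 - 48 S$ ($z{\left(G,S \right)} = - 48 S - 200 = -200 - 48 S$)
$\sqrt{\left(171203 + \left(P{\left(333 \right)} - z{\left(-149,-292 \right)}\right)\right) - 44928} = \sqrt{\left(171203 - \left(-200 + 14016 + \frac{\sqrt{2} \sqrt{333}}{4}\right)\right) - 44928} = \sqrt{\left(171203 - \left(13816 + \frac{\sqrt{2} \cdot 3 \sqrt{37}}{4}\right)\right) - 44928} = \sqrt{\left(171203 - \left(13816 + \frac{3 \sqrt{74}}{4}\right)\right) - 44928} = \sqrt{\left(157387 - \frac{3 \sqrt{74}}{4}\right) - 44928} = \sqrt{112459 - \frac{3 \sqrt{74}}{4}}$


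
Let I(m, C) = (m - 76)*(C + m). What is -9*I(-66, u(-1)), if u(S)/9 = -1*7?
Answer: -164862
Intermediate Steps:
u(S) = -63 (u(S) = 9*(-1*7) = 9*(-7) = -63)
I(m, C) = (-76 + m)*(C + m)
-9*I(-66, u(-1)) = -9*((-66)² - 76*(-63) - 76*(-66) - 63*(-66)) = -9*(4356 + 4788 + 5016 + 4158) = -9*18318 = -164862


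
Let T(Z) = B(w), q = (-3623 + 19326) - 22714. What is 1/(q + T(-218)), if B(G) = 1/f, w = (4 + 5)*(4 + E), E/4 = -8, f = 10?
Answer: -10/70109 ≈ -0.00014264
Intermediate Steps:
E = -32 (E = 4*(-8) = -32)
w = -252 (w = (4 + 5)*(4 - 32) = 9*(-28) = -252)
B(G) = 1/10
q = -7011 (q = 15703 - 22714 = -7011)
T(Z) = 1/10
1/(q + T(-218)) = 1/(-7011 + 1/10) = 1/(-70109/10) = -10/70109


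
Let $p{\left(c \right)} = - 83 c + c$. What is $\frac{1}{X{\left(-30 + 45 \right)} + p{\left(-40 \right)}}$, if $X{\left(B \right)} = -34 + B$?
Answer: $\frac{1}{3261} \approx 0.00030665$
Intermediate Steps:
$p{\left(c \right)} = - 82 c$
$\frac{1}{X{\left(-30 + 45 \right)} + p{\left(-40 \right)}} = \frac{1}{\left(-34 + \left(-30 + 45\right)\right) - -3280} = \frac{1}{\left(-34 + 15\right) + 3280} = \frac{1}{-19 + 3280} = \frac{1}{3261}$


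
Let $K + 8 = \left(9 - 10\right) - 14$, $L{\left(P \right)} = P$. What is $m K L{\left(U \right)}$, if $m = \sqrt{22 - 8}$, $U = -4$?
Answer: $92 \sqrt{14} \approx 344.23$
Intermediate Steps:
$K = -23$ ($K = -8 + \left(\left(9 - 10\right) - 14\right) = -8 - 15 = -23$)
$m = \sqrt{14} \approx 3.7417$
$m K L{\left(U \right)} = \sqrt{14} \left(-23\right) \left(-4\right) = - 23 \sqrt{14} \left(-4\right) = 92 \sqrt{14}$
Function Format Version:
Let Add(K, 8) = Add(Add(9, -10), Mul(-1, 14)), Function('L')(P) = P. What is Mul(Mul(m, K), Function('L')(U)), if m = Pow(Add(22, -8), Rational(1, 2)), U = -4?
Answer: Mul(92, Pow(14, Rational(1, 2))) ≈ 344.23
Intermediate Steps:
K = -23 (K = Add(-8, Add(Add(9, -10), Mul(-1, 14))) = Add(-8, Add(-1, -14)) = Add(-8, -15) = -23)
m = Pow(14, Rational(1, 2)) ≈ 3.7417
Mul(Mul(m, K), Function('L')(U)) = Mul(Mul(Pow(14, Rational(1, 2)), -23), -4) = Mul(Mul(-23, Pow(14, Rational(1, 2))), -4) = Mul(92, Pow(14, Rational(1, 2)))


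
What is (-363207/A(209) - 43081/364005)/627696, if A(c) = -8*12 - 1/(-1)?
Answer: 6610253567/1085301291780 ≈ 0.0060907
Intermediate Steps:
A(c) = -95 (A(c) = -96 - 1*(-1) = -96 + 1 = -95)
(-363207/A(209) - 43081/364005)/627696 = (-363207/(-95) - 43081/364005)/627696 = (-363207*(-1/95) - 43081*1/364005)*(1/627696) = (363207/95 - 43081/364005)*(1/627696) = (26441014268/6916095)*(1/627696) = 6610253567/1085301291780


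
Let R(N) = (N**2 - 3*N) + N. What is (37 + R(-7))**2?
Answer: 10000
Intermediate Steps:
R(N) = N**2 - 2*N
(37 + R(-7))**2 = (37 - 7*(-2 - 7))**2 = (37 - 7*(-9))**2 = (37 + 63)**2 = 100**2 = 10000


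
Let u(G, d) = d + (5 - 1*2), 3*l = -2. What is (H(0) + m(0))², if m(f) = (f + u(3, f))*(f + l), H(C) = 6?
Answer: 16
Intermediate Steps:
l = -⅔ (l = (⅓)*(-2) = -⅔ ≈ -0.66667)
u(G, d) = 3 + d (u(G, d) = d + (5 - 2) = d + 3 = 3 + d)
m(f) = (3 + 2*f)*(-⅔ + f) (m(f) = (f + (3 + f))*(f - ⅔) = (3 + 2*f)*(-⅔ + f))
(H(0) + m(0))² = (6 + (-2 + 2*0² + (5/3)*0))² = (6 + (-2 + 2*0 + 0))² = (6 + (-2 + 0 + 0))² = (6 - 2)² = 4² = 16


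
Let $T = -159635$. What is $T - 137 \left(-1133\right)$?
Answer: $-4414$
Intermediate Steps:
$T - 137 \left(-1133\right) = -159635 - 137 \left(-1133\right) = -159635 - -155221 = -159635 + 155221 = -4414$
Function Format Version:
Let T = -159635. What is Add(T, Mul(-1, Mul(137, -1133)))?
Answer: -4414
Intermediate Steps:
Add(T, Mul(-1, Mul(137, -1133))) = Add(-159635, Mul(-1, Mul(137, -1133))) = Add(-159635, Mul(-1, -155221)) = Add(-159635, 155221) = -4414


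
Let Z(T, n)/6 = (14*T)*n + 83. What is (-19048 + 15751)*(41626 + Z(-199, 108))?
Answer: 5813283588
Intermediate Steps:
Z(T, n) = 498 + 84*T*n (Z(T, n) = 6*((14*T)*n + 83) = 6*(14*T*n + 83) = 6*(83 + 14*T*n) = 498 + 84*T*n)
(-19048 + 15751)*(41626 + Z(-199, 108)) = (-19048 + 15751)*(41626 + (498 + 84*(-199)*108)) = -3297*(41626 + (498 - 1805328)) = -3297*(41626 - 1804830) = -3297*(-1763204) = 5813283588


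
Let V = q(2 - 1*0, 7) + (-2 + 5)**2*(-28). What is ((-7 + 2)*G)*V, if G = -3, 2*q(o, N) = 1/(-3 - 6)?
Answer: -22685/6 ≈ -3780.8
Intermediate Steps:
q(o, N) = -1/18 (q(o, N) = 1/(2*(-3 - 6)) = (1/2)/(-9) = (1/2)*(-1/9) = -1/18)
V = -4537/18 (V = -1/18 + (-2 + 5)**2*(-28) = -1/18 + 3**2*(-28) = -1/18 + 9*(-28) = -1/18 - 252 = -4537/18 ≈ -252.06)
((-7 + 2)*G)*V = ((-7 + 2)*(-3))*(-4537/18) = -5*(-3)*(-4537/18) = 15*(-4537/18) = -22685/6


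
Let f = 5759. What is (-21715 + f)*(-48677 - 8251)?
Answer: 908343168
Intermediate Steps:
(-21715 + f)*(-48677 - 8251) = (-21715 + 5759)*(-48677 - 8251) = -15956*(-56928) = 908343168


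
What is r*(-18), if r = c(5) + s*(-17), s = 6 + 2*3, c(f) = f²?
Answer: 3222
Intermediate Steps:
s = 12 (s = 6 + 6 = 12)
r = -179 (r = 5² + 12*(-17) = 25 - 204 = -179)
r*(-18) = -179*(-18) = 3222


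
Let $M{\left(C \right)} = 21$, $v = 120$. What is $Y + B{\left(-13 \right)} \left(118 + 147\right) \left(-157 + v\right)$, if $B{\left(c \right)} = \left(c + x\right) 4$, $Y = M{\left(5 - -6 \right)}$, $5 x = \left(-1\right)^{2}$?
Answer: $502037$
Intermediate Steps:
$x = \frac{1}{5}$ ($x = \frac{\left(-1\right)^{2}}{5} = \frac{1}{5} \cdot 1 = \frac{1}{5} \approx 0.2$)
$Y = 21$
$B{\left(c \right)} = \frac{4}{5} + 4 c$ ($B{\left(c \right)} = \left(c + \frac{1}{5}\right) 4 = \left(\frac{1}{5} + c\right) 4 = \frac{4}{5} + 4 c$)
$Y + B{\left(-13 \right)} \left(118 + 147\right) \left(-157 + v\right) = 21 + \left(\frac{4}{5} + 4 \left(-13\right)\right) \left(118 + 147\right) \left(-157 + 120\right) = 21 + \left(\frac{4}{5} - 52\right) 265 \left(-37\right) = 21 - -502016 = 21 + 502016 = 502037$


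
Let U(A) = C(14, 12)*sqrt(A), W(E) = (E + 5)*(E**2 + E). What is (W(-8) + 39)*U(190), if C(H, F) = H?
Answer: -1806*sqrt(190) ≈ -24894.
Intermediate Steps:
W(E) = (5 + E)*(E + E**2)
U(A) = 14*sqrt(A)
(W(-8) + 39)*U(190) = (-8*(5 + (-8)**2 + 6*(-8)) + 39)*(14*sqrt(190)) = (-8*(5 + 64 - 48) + 39)*(14*sqrt(190)) = (-8*21 + 39)*(14*sqrt(190)) = (-168 + 39)*(14*sqrt(190)) = -1806*sqrt(190)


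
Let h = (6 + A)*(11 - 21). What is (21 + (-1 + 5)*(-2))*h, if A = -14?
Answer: 1040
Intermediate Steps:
h = 80 (h = (6 - 14)*(11 - 21) = -8*(-10) = 80)
(21 + (-1 + 5)*(-2))*h = (21 + (-1 + 5)*(-2))*80 = (21 + 4*(-2))*80 = (21 - 8)*80 = 13*80 = 1040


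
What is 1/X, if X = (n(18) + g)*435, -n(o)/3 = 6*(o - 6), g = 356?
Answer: 1/60900 ≈ 1.6420e-5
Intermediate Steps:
n(o) = 108 - 18*o (n(o) = -18*(o - 6) = -18*(-6 + o) = -3*(-36 + 6*o) = 108 - 18*o)
X = 60900 (X = ((108 - 18*18) + 356)*435 = ((108 - 324) + 356)*435 = (-216 + 356)*435 = 140*435 = 60900)
1/X = 1/60900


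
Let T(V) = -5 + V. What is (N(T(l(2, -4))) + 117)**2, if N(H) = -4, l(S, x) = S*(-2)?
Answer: 12769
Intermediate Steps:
l(S, x) = -2*S
(N(T(l(2, -4))) + 117)**2 = (-4 + 117)**2 = 113**2 = 12769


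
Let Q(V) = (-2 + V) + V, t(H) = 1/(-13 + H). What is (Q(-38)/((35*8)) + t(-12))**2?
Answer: 49729/490000 ≈ 0.10149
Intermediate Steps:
Q(V) = -2 + 2*V
(Q(-38)/((35*8)) + t(-12))**2 = ((-2 + 2*(-38))/((35*8)) + 1/(-13 - 12))**2 = ((-2 - 76)/280 + 1/(-25))**2 = (-78*1/280 - 1/25)**2 = (-39/140 - 1/25)**2 = (-223/700)**2 = 49729/490000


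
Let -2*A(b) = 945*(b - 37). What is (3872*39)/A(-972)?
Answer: 100672/317835 ≈ 0.31674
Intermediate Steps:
A(b) = 34965/2 - 945*b/2 (A(b) = -945*(b - 37)/2 = -945*(-37 + b)/2 = -(-34965 + 945*b)/2 = 34965/2 - 945*b/2)
(3872*39)/A(-972) = (3872*39)/(34965/2 - 945/2*(-972)) = 151008/(34965/2 + 459270) = 151008/(953505/2) = 151008*(2/953505) = 100672/317835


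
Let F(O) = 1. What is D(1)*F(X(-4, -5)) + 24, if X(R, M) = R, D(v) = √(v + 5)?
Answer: 24 + √6 ≈ 26.449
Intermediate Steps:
D(v) = √(5 + v)
D(1)*F(X(-4, -5)) + 24 = √(5 + 1)*1 + 24 = √6*1 + 24 = √6 + 24 = 24 + √6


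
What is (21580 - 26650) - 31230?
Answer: -36300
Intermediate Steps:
(21580 - 26650) - 31230 = -5070 - 31230 = -36300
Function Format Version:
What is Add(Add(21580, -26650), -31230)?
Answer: -36300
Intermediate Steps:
Add(Add(21580, -26650), -31230) = Add(-5070, -31230) = -36300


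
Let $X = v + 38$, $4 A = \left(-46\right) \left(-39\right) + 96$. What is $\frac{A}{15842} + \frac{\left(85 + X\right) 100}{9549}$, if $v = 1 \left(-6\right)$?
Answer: $\frac{42191845}{33616724} \approx 1.2551$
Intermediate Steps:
$v = -6$
$A = \frac{945}{2}$ ($A = \frac{\left(-46\right) \left(-39\right) + 96}{4} = \frac{1794 + 96}{4} = \frac{1}{4} \cdot 1890 = \frac{945}{2} \approx 472.5$)
$X = 32$ ($X = -6 + 38 = 32$)
$\frac{A}{15842} + \frac{\left(85 + X\right) 100}{9549} = \frac{945}{2 \cdot 15842} + \frac{\left(85 + 32\right) 100}{9549} = \frac{945}{2} \cdot \frac{1}{15842} + 117 \cdot 100 \cdot \frac{1}{9549} = \frac{945}{31684} + 11700 \cdot \frac{1}{9549} = \frac{945}{31684} + \frac{1300}{1061} = \frac{42191845}{33616724}$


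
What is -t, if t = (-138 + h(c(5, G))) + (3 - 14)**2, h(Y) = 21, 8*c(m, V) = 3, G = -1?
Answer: -4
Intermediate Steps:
c(m, V) = 3/8 (c(m, V) = (1/8)*3 = 3/8)
t = 4 (t = (-138 + 21) + (3 - 14)**2 = -117 + (-11)**2 = -117 + 121 = 4)
-t = -1*4 = -4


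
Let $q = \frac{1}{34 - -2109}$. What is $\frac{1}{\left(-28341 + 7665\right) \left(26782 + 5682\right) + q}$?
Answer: $- \frac{2143}{1438436597951} \approx -1.4898 \cdot 10^{-9}$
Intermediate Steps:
$q = \frac{1}{2143}$ ($q = \frac{1}{34 + 2109} = \frac{1}{2143} \approx 0.00046664$)
$\frac{1}{\left(-28341 + 7665\right) \left(26782 + 5682\right) + q} = \frac{1}{\left(-28341 + 7665\right) \left(26782 + 5682\right) + \frac{1}{2143}} = \frac{1}{\left(-20676\right) 32464 + \frac{1}{2143}} = \frac{1}{-671225664 + \frac{1}{2143}} = \frac{1}{- \frac{1438436597951}{2143}} = - \frac{2143}{1438436597951}$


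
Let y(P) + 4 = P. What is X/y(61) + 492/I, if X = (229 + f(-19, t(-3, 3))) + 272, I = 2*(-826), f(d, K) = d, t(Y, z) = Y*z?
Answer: 192055/23541 ≈ 8.1583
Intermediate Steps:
y(P) = -4 + P
I = -1652
X = 482 (X = (229 - 19) + 272 = 210 + 272 = 482)
X/y(61) + 492/I = 482/(-4 + 61) + 492/(-1652) = 482/57 + 492*(-1/1652) = 482*(1/57) - 123/413 = 482/57 - 123/413 = 192055/23541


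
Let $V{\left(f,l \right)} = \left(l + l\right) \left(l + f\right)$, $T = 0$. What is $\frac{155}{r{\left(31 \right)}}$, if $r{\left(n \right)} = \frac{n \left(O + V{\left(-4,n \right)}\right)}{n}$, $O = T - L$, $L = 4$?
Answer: $\frac{31}{334} \approx 0.092814$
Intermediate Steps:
$V{\left(f,l \right)} = 2 l \left(f + l\right)$
$O = -4$ ($O = 0 - 4 = -4$)
$r{\left(n \right)} = -4 + 2 n \left(-4 + n\right)$ ($r{\left(n \right)} = \frac{n \left(-4 + 2 n \left(-4 + n\right)\right)}{n} = -4 + 2 n \left(-4 + n\right)$)
$\frac{155}{r{\left(31 \right)}} = \frac{155}{-4 + 2 \cdot 31 \left(-4 + 31\right)} = \frac{155}{-4 + 2 \cdot 31 \cdot 27} = \frac{155}{-4 + 1674} = \frac{155}{1670} = 155 \cdot \frac{1}{1670} = \frac{31}{334}$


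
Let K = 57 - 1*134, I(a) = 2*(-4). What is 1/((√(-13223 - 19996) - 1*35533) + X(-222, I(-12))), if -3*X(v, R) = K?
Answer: -319566/11347235455 - 27*I*√3691/11347235455 ≈ -2.8162e-5 - 1.4456e-7*I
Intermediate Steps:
I(a) = -8
K = -77 (K = 57 - 134 = -77)
X(v, R) = 77/3 (X(v, R) = -⅓*(-77) = 77/3)
1/((√(-13223 - 19996) - 1*35533) + X(-222, I(-12))) = 1/((√(-13223 - 19996) - 1*35533) + 77/3) = 1/((√(-33219) - 35533) + 77/3) = 1/((3*I*√3691 - 35533) + 77/3) = 1/((-35533 + 3*I*√3691) + 77/3) = 1/(-106522/3 + 3*I*√3691)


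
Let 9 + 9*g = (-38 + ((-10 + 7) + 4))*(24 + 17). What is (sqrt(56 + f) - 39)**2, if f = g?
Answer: (117 - I*sqrt(1022))**2/9 ≈ 1407.4 - 831.19*I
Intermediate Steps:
g = -1526/9 (g = -1 + ((-38 + ((-10 + 7) + 4))*(24 + 17))/9 = -1 + ((-38 + (-3 + 4))*41)/9 = -1 + ((-38 + 1)*41)/9 = -1 + (-37*41)/9 = -1 + (1/9)*(-1517) = -1 - 1517/9 = -1526/9 ≈ -169.56)
f = -1526/9 ≈ -169.56
(sqrt(56 + f) - 39)**2 = (sqrt(56 - 1526/9) - 39)**2 = (sqrt(-1022/9) - 39)**2 = (I*sqrt(1022)/3 - 39)**2 = (-39 + I*sqrt(1022)/3)**2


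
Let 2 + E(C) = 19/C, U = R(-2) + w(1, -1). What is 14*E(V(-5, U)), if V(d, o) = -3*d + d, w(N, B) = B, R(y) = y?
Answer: -7/5 ≈ -1.4000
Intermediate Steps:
U = -3 (U = -2 - 1 = -3)
V(d, o) = -2*d
E(C) = -2 + 19/C
14*E(V(-5, U)) = 14*(-2 + 19/((-2*(-5)))) = 14*(-2 + 19/10) = 14*(-⅒) = -7/5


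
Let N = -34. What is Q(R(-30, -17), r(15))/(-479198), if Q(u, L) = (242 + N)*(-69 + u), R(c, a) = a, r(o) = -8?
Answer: 8944/239599 ≈ 0.037329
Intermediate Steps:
Q(u, L) = -14352 + 208*u (Q(u, L) = (242 - 34)*(-69 + u) = 208*(-69 + u) = -14352 + 208*u)
Q(R(-30, -17), r(15))/(-479198) = (-14352 + 208*(-17))/(-479198) = (-14352 - 3536)*(-1/479198) = -17888*(-1/479198) = 8944/239599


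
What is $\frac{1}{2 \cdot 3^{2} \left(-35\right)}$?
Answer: $- \frac{1}{630} \approx -0.0015873$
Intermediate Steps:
$\frac{1}{2 \cdot 3^{2} \left(-35\right)} = \frac{1}{2 \cdot 9 \left(-35\right)} = \frac{1}{18 \left(-35\right)} = \frac{1}{-630} = - \frac{1}{630}$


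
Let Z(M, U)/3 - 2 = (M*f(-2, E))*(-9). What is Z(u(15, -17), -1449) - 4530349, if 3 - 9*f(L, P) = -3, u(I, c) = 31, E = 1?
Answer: -4530901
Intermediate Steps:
f(L, P) = 2/3 (f(L, P) = 1/3 - 1/9*(-3) = 1/3 + 1/3 = 2/3)
Z(M, U) = 6 - 18*M (Z(M, U) = 6 + 3*((M*(2/3))*(-9)) = 6 + 3*((2*M/3)*(-9)) = 6 + 3*(-6*M) = 6 - 18*M)
Z(u(15, -17), -1449) - 4530349 = (6 - 18*31) - 4530349 = (6 - 558) - 4530349 = -552 - 4530349 = -4530901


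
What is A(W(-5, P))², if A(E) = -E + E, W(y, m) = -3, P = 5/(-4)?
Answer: 0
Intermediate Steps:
P = -5/4 (P = 5*(-¼) = -5/4 ≈ -1.2500)
A(E) = 0
A(W(-5, P))² = 0² = 0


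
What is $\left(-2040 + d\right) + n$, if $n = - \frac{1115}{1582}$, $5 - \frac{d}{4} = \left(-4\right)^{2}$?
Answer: $- \frac{3298003}{1582} \approx -2084.7$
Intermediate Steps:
$d = -44$ ($d = 20 - 4 \left(-4\right)^{2} = 20 - 64 = -44$)
$n = - \frac{1115}{1582}$ ($n = \left(-1115\right) \frac{1}{1582} = - \frac{1115}{1582} \approx -0.7048$)
$\left(-2040 + d\right) + n = \left(-2040 - 44\right) - \frac{1115}{1582} = -2084 - \frac{1115}{1582} = - \frac{3298003}{1582}$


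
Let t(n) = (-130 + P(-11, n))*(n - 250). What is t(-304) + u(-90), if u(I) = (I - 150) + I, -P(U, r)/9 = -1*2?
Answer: 61718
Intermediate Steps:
P(U, r) = 18 (P(U, r) = -(-9)*2 = -9*(-2) = 18)
t(n) = 28000 - 112*n (t(n) = (-130 + 18)*(n - 250) = -112*(-250 + n) = 28000 - 112*n)
u(I) = -150 + 2*I (u(I) = (-150 + I) + I = -150 + 2*I)
t(-304) + u(-90) = (28000 - 112*(-304)) + (-150 + 2*(-90)) = (28000 + 34048) + (-150 - 180) = 62048 - 330 = 61718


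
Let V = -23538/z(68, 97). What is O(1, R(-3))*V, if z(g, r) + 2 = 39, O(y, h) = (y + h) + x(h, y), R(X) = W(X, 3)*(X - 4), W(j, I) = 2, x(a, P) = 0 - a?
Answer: -23538/37 ≈ -636.16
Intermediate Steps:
x(a, P) = -a
R(X) = -8 + 2*X (R(X) = 2*(X - 4) = 2*(-4 + X) = -8 + 2*X)
O(y, h) = y (O(y, h) = (y + h) - h = (h + y) - h = y)
z(g, r) = 37 (z(g, r) = -2 + 39 = 37)
V = -23538/37 ≈ -636.16
O(1, R(-3))*V = 1*(-23538/37) = -23538/37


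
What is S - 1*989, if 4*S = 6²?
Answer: -980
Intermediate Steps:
S = 9 (S = (¼)*6² = (¼)*36 = 9)
S - 1*989 = 9 - 1*989 = 9 - 989 = -980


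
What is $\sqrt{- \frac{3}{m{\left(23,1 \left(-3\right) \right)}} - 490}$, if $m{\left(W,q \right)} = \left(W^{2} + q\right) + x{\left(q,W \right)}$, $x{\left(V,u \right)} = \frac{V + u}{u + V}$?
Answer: $\frac{i \sqrt{136088791}}{527} \approx 22.136 i$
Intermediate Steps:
$x{\left(V,u \right)} = 1$ ($x{\left(V,u \right)} = \frac{V + u}{V + u} = 1$)
$m{\left(W,q \right)} = 1 + q + W^{2}$ ($m{\left(W,q \right)} = \left(W^{2} + q\right) + 1 = \left(q + W^{2}\right) + 1 = 1 + q + W^{2}$)
$\sqrt{- \frac{3}{m{\left(23,1 \left(-3\right) \right)}} - 490} = \sqrt{- \frac{3}{1 + 1 \left(-3\right) + 23^{2}} - 490} = \sqrt{- \frac{3}{1 - 3 + 529} - 490} = \sqrt{- \frac{3}{527} - 490} = \sqrt{- \frac{258233}{527}} = \frac{i \sqrt{136088791}}{527}$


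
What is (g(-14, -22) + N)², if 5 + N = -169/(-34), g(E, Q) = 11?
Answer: 139129/1156 ≈ 120.35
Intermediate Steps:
N = -1/34 (N = -5 - 169/(-34) = -5 - 169*(-1/34) = -5 + 169/34 = -1/34 ≈ -0.029412)
(g(-14, -22) + N)² = (11 - 1/34)² = (373/34)² = 139129/1156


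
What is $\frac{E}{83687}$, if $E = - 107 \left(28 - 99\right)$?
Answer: $\frac{7597}{83687} \approx 0.090779$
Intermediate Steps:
$E = 7597$ ($E = - 107 \left(28 - 99\right) = \left(-107\right) \left(-71\right) = 7597$)
$\frac{E}{83687} = \frac{7597}{83687}$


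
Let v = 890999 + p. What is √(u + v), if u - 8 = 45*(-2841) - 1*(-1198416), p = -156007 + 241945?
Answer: 2*√511879 ≈ 1430.9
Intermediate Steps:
p = 85938
u = 1070579 (u = 8 + (45*(-2841) - 1*(-1198416)) = 8 + (-127845 + 1198416) = 8 + 1070571 = 1070579)
v = 976937 (v = 890999 + 85938 = 976937)
√(u + v) = √(1070579 + 976937) = √2047516 = 2*√511879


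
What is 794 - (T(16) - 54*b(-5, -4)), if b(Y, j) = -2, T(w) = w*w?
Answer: 430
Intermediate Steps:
T(w) = w²
794 - (T(16) - 54*b(-5, -4)) = 794 - (16² - 54*(-2)) = 794 - (256 - 1*(-108)) = 794 - (256 + 108) = 794 - 1*364 = 794 - 364 = 430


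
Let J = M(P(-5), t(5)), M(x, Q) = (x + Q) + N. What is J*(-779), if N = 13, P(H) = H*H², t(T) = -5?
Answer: 91143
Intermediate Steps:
P(H) = H³
M(x, Q) = 13 + Q + x (M(x, Q) = (x + Q) + 13 = (Q + x) + 13 = 13 + Q + x)
J = -117 (J = 13 - 5 + (-5)³ = 13 - 5 - 125 = -117)
J*(-779) = -117*(-779) = 91143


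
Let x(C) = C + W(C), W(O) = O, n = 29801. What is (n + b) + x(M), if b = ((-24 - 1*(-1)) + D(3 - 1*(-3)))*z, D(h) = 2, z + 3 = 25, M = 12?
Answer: 29363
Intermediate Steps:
z = 22 (z = -3 + 25 = 22)
b = -462 (b = ((-24 - 1*(-1)) + 2)*22 = ((-24 + 1) + 2)*22 = (-23 + 2)*22 = -21*22 = -462)
x(C) = 2*C (x(C) = C + C = 2*C)
(n + b) + x(M) = (29801 - 462) + 2*12 = 29339 + 24 = 29363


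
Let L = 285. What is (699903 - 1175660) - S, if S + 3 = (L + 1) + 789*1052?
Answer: -1306068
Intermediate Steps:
S = 830311 (S = -3 + ((285 + 1) + 789*1052) = -3 + (286 + 830028) = -3 + 830314 = 830311)
(699903 - 1175660) - S = (699903 - 1175660) - 1*830311 = -475757 - 830311 = -1306068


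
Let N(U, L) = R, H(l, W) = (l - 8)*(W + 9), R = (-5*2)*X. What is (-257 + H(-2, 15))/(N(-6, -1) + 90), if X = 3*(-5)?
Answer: -497/240 ≈ -2.0708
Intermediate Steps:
X = -15
R = 150 (R = -5*2*(-15) = -10*(-15) = 150)
H(l, W) = (-8 + l)*(9 + W)
N(U, L) = 150
(-257 + H(-2, 15))/(N(-6, -1) + 90) = (-257 + (-72 - 8*15 + 9*(-2) + 15*(-2)))/(150 + 90) = (-257 + (-72 - 120 - 18 - 30))/240 = (-257 - 240)*(1/240) = -497*1/240 = -497/240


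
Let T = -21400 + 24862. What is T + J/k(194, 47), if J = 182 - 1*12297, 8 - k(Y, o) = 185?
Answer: 624889/177 ≈ 3530.4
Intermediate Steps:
k(Y, o) = -177 (k(Y, o) = 8 - 1*185 = 8 - 185 = -177)
T = 3462
J = -12115 (J = 182 - 12297 = -12115)
T + J/k(194, 47) = 3462 - 12115/(-177) = 3462 - 12115*(-1/177) = 3462 + 12115/177 = 624889/177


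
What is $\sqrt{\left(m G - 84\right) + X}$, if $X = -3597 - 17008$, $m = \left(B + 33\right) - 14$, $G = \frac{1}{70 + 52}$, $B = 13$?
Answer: $\frac{i \sqrt{76982793}}{61} \approx 143.84 i$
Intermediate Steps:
$G = \frac{1}{122} \approx 0.0081967$
$m = 32$ ($m = \left(13 + 33\right) - 14 = 46 - 14 = 32$)
$X = -20605$
$\sqrt{\left(m G - 84\right) + X} = \sqrt{\left(32 \cdot \frac{1}{122} - 84\right) - 20605} = \sqrt{\left(\frac{16}{61} - 84\right) - 20605} = \sqrt{- \frac{5108}{61} - 20605} = \sqrt{- \frac{1262013}{61}} = \frac{i \sqrt{76982793}}{61}$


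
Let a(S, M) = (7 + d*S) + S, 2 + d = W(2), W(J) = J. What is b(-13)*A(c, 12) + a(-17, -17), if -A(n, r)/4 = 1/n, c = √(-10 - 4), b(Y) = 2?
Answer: -10 + 4*I*√14/7 ≈ -10.0 + 2.1381*I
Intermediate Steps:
c = I*√14 (c = √(-14) = I*√14 ≈ 3.7417*I)
d = 0 (d = -2 + 2 = 0)
A(n, r) = -4/n
a(S, M) = 7 + S (a(S, M) = (7 + 0*S) + S = (7 + 0) + S = 7 + S)
b(-13)*A(c, 12) + a(-17, -17) = 2*(-4*(-I*√14/14)) + (7 - 17) = 2*(-(-2)*I*√14/7) - 10 = 2*(2*I*√14/7) - 10 = 4*I*√14/7 - 10 = -10 + 4*I*√14/7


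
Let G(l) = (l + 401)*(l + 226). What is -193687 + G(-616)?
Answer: -109837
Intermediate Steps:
G(l) = (226 + l)*(401 + l) (G(l) = (401 + l)*(226 + l) = (226 + l)*(401 + l))
-193687 + G(-616) = -193687 + (90626 + (-616)**2 + 627*(-616)) = -193687 + (90626 + 379456 - 386232) = -193687 + 83850 = -109837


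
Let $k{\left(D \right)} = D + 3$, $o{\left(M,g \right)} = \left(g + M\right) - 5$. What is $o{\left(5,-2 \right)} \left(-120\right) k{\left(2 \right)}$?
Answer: $1200$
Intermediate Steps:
$o{\left(M,g \right)} = -5 + M + g$ ($o{\left(M,g \right)} = \left(M + g\right) - 5 = -5 + M + g$)
$k{\left(D \right)} = 3 + D$
$o{\left(5,-2 \right)} \left(-120\right) k{\left(2 \right)} = \left(-5 + 5 - 2\right) \left(-120\right) \left(3 + 2\right) = \left(-2\right) \left(-120\right) 5 = 240 \cdot 5 = 1200$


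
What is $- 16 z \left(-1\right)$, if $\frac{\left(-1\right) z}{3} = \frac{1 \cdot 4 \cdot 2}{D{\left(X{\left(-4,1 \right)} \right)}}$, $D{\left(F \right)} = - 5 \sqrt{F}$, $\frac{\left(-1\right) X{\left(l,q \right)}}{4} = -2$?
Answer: $\frac{96 \sqrt{2}}{5} \approx 27.153$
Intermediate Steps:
$X{\left(l,q \right)} = 8$ ($X{\left(l,q \right)} = \left(-4\right) \left(-2\right) = 8$)
$z = \frac{6 \sqrt{2}}{5}$ ($z = - 3 \frac{1 \cdot 4 \cdot 2}{\left(-5\right) \sqrt{8}} = - 3 \frac{4 \cdot 2}{\left(-5\right) 2 \sqrt{2}} = - 3 \frac{8}{\left(-10\right) \sqrt{2}} = - 3 \cdot 8 \left(- \frac{\sqrt{2}}{20}\right) = - 3 \left(- \frac{2 \sqrt{2}}{5}\right) = \frac{6 \sqrt{2}}{5} \approx 1.6971$)
$- 16 z \left(-1\right) = - 16 \frac{6 \sqrt{2}}{5} \left(-1\right) = - \frac{96 \sqrt{2}}{5} \left(-1\right) = \frac{96 \sqrt{2}}{5}$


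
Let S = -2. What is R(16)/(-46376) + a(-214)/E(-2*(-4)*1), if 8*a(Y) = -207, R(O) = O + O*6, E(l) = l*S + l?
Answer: 1199083/371008 ≈ 3.2320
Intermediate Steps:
E(l) = -l (E(l) = l*(-2) + l = -2*l + l = -l)
R(O) = 7*O (R(O) = O + 6*O = 7*O)
a(Y) = -207/8 (a(Y) = (⅛)*(-207) = -207/8)
R(16)/(-46376) + a(-214)/E(-2*(-4)*1) = (7*16)/(-46376) - 207/(8*((-(-2*(-4))))) = 112*(-1/46376) - 207/(8*((-8))) = -14/5797 - 207/(8*((-1*8))) = -14/5797 - 207/8/(-8) = -14/5797 - 207/8*(-⅛) = -14/5797 + 207/64 = 1199083/371008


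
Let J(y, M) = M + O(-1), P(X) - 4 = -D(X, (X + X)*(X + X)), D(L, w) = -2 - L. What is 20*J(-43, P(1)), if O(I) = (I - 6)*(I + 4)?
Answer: -280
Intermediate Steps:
O(I) = (-6 + I)*(4 + I)
P(X) = 6 + X (P(X) = 4 - (-2 - X) = 4 + (2 + X) = 6 + X)
J(y, M) = -21 + M (J(y, M) = M + (-24 + (-1)² - 2*(-1)) = M + (-24 + 1 + 2) = M - 21 = -21 + M)
20*J(-43, P(1)) = 20*(-21 + (6 + 1)) = 20*(-21 + 7) = 20*(-14) = -280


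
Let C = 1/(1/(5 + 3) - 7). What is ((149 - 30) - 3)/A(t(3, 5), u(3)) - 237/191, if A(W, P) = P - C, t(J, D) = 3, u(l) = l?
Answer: 1177579/33043 ≈ 35.638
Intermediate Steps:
C = -8/55 (C = 1/(1/8 - 7) = 1/(⅛ - 7) = 1/(-55/8) = -8/55 ≈ -0.14545)
A(W, P) = 8/55 + P (A(W, P) = P - 1*(-8/55) = P + 8/55 = 8/55 + P)
((149 - 30) - 3)/A(t(3, 5), u(3)) - 237/191 = ((149 - 30) - 3)/(8/55 + 3) - 237/191 = (119 - 3)/(173/55) - 237*1/191 = 116*(55/173) - 237/191 = 6380/173 - 237/191 = 1177579/33043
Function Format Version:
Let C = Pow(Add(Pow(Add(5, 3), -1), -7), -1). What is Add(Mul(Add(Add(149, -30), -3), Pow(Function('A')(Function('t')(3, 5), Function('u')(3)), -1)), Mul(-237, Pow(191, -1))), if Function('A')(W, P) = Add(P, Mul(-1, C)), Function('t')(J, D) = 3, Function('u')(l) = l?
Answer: Rational(1177579, 33043) ≈ 35.638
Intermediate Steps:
C = Rational(-8, 55) (C = Pow(Add(Pow(8, -1), -7), -1) = Pow(Add(Rational(1, 8), -7), -1) = Pow(Rational(-55, 8), -1) = Rational(-8, 55) ≈ -0.14545)
Function('A')(W, P) = Add(Rational(8, 55), P) (Function('A')(W, P) = Add(P, Mul(-1, Rational(-8, 55))) = Add(P, Rational(8, 55)) = Add(Rational(8, 55), P))
Add(Mul(Add(Add(149, -30), -3), Pow(Function('A')(Function('t')(3, 5), Function('u')(3)), -1)), Mul(-237, Pow(191, -1))) = Add(Mul(Add(Add(149, -30), -3), Pow(Add(Rational(8, 55), 3), -1)), Mul(-237, Pow(191, -1))) = Add(Mul(Add(119, -3), Pow(Rational(173, 55), -1)), Mul(-237, Rational(1, 191))) = Add(Mul(116, Rational(55, 173)), Rational(-237, 191)) = Add(Rational(6380, 173), Rational(-237, 191)) = Rational(1177579, 33043)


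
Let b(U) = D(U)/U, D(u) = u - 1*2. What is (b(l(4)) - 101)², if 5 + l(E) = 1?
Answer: 39601/4 ≈ 9900.3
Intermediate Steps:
l(E) = -4 (l(E) = -5 + 1 = -4)
D(u) = -2 + u (D(u) = u - 2 = -2 + u)
b(U) = (-2 + U)/U
(b(l(4)) - 101)² = ((-2 - 4)/(-4) - 101)² = (-¼*(-6) - 101)² = (3/2 - 101)² = (-199/2)² = 39601/4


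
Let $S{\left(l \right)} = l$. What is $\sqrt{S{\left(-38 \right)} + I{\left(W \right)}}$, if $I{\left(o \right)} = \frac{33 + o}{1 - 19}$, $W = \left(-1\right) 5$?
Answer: $\frac{2 i \sqrt{89}}{3} \approx 6.2893 i$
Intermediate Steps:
$W = -5$
$I{\left(o \right)} = - \frac{11}{6} - \frac{o}{18}$ ($I{\left(o \right)} = \frac{33 + o}{-18} = \left(33 + o\right) \left(- \frac{1}{18}\right) = - \frac{11}{6} - \frac{o}{18}$)
$\sqrt{S{\left(-38 \right)} + I{\left(W \right)}} = \sqrt{-38 - \frac{14}{9}} = \sqrt{- \frac{356}{9}} = \frac{2 i \sqrt{89}}{3}$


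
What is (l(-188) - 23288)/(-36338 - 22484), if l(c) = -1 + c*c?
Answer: -12055/58822 ≈ -0.20494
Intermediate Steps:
l(c) = -1 + c²
(l(-188) - 23288)/(-36338 - 22484) = ((-1 + (-188)²) - 23288)/(-36338 - 22484) = ((-1 + 35344) - 23288)/(-58822) = (35343 - 23288)*(-1/58822) = 12055*(-1/58822) = -12055/58822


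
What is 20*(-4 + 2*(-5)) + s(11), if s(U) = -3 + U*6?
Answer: -217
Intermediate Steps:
s(U) = -3 + 6*U
20*(-4 + 2*(-5)) + s(11) = 20*(-4 + 2*(-5)) + (-3 + 6*11) = 20*(-4 - 10) + (-3 + 66) = 20*(-14) + 63 = -280 + 63 = -217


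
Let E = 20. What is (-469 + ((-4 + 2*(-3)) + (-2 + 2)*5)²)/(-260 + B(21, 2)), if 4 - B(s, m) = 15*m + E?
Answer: 41/34 ≈ 1.2059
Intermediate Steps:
B(s, m) = -16 - 15*m (B(s, m) = 4 - (15*m + 20) = 4 - (20 + 15*m) = 4 + (-20 - 15*m) = -16 - 15*m)
(-469 + ((-4 + 2*(-3)) + (-2 + 2)*5)²)/(-260 + B(21, 2)) = (-469 + ((-4 + 2*(-3)) + (-2 + 2)*5)²)/(-260 + (-16 - 15*2)) = (-469 + ((-4 - 6) + 0*5)²)/(-260 + (-16 - 30)) = (-469 + (-10 + 0)²)/(-260 - 46) = (-469 + (-10)²)/(-306) = (-469 + 100)*(-1/306) = -369*(-1/306) = 41/34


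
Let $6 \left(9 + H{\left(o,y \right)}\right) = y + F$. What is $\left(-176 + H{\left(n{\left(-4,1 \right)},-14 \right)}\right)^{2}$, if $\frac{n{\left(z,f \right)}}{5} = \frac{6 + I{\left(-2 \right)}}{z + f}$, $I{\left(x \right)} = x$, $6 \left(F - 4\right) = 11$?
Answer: $\frac{45010681}{1296} \approx 34730.0$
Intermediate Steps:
$F = \frac{35}{6}$ ($F = 4 + \frac{1}{6} \cdot 11 = 4 + \frac{11}{6} = \frac{35}{6} \approx 5.8333$)
$n{\left(z,f \right)} = \frac{20}{f + z}$ ($n{\left(z,f \right)} = 5 \frac{6 - 2}{z + f} = 5 \frac{4}{f + z} = \frac{20}{f + z}$)
$H{\left(o,y \right)} = - \frac{289}{36} + \frac{y}{6}$ ($H{\left(o,y \right)} = -9 + \frac{y + \frac{35}{6}}{6} = -9 + \frac{\frac{35}{6} + y}{6} = -9 + \left(\frac{35}{36} + \frac{y}{6}\right) = - \frac{289}{36} + \frac{y}{6}$)
$\left(-176 + H{\left(n{\left(-4,1 \right)},-14 \right)}\right)^{2} = \left(-176 + \left(- \frac{289}{36} + \frac{1}{6} \left(-14\right)\right)\right)^{2} = \left(-176 - \frac{373}{36}\right)^{2} = \left(- \frac{6709}{36}\right)^{2} = \frac{45010681}{1296}$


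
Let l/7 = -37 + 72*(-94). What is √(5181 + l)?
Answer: I*√42454 ≈ 206.04*I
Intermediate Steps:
l = -47635 (l = 7*(-37 + 72*(-94)) = 7*(-37 - 6768) = 7*(-6805) = -47635)
√(5181 + l) = √(5181 - 47635) = √(-42454) = I*√42454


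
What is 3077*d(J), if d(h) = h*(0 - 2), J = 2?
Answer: -12308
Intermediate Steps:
d(h) = -2*h (d(h) = h*(-2) = -2*h)
3077*d(J) = 3077*(-2*2) = 3077*(-4) = -12308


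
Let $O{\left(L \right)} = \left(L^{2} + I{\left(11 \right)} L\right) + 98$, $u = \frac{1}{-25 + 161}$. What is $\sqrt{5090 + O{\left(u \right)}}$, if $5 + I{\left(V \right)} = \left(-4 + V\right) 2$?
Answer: $\frac{\sqrt{95958473}}{136} \approx 72.028$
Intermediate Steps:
$I{\left(V \right)} = -13 + 2 V$ ($I{\left(V \right)} = -5 + \left(-4 + V\right) 2 = -5 + \left(-8 + 2 V\right) = -13 + 2 V$)
$u = \frac{1}{136} \approx 0.0073529$
$O{\left(L \right)} = 98 + L^{2} + 9 L$ ($O{\left(L \right)} = \left(L^{2} + \left(-13 + 2 \cdot 11\right) L\right) + 98 = \left(L^{2} + \left(-13 + 22\right) L\right) + 98 = \left(L^{2} + 9 L\right) + 98 = 98 + L^{2} + 9 L$)
$\sqrt{5090 + O{\left(u \right)}} = \sqrt{5090 + \left(98 + \left(\frac{1}{136}\right)^{2} + 9 \cdot \frac{1}{136}\right)} = \sqrt{5090 + \left(98 + \frac{1}{18496} + \frac{9}{136}\right)} = \sqrt{5090 + \frac{1813833}{18496}} = \sqrt{\frac{95958473}{18496}} = \frac{\sqrt{95958473}}{136}$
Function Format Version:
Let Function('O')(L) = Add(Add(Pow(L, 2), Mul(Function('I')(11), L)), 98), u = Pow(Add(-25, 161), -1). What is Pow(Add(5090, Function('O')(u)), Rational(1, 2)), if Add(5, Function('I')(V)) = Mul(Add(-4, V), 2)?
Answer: Mul(Rational(1, 136), Pow(95958473, Rational(1, 2))) ≈ 72.028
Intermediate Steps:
Function('I')(V) = Add(-13, Mul(2, V)) (Function('I')(V) = Add(-5, Mul(Add(-4, V), 2)) = Add(-5, Add(-8, Mul(2, V))) = Add(-13, Mul(2, V)))
u = Rational(1, 136) (u = Pow(136, -1) = Rational(1, 136) ≈ 0.0073529)
Function('O')(L) = Add(98, Pow(L, 2), Mul(9, L)) (Function('O')(L) = Add(Add(Pow(L, 2), Mul(Add(-13, Mul(2, 11)), L)), 98) = Add(Add(Pow(L, 2), Mul(Add(-13, 22), L)), 98) = Add(Add(Pow(L, 2), Mul(9, L)), 98) = Add(98, Pow(L, 2), Mul(9, L)))
Pow(Add(5090, Function('O')(u)), Rational(1, 2)) = Pow(Add(5090, Add(98, Pow(Rational(1, 136), 2), Mul(9, Rational(1, 136)))), Rational(1, 2)) = Pow(Add(5090, Add(98, Rational(1, 18496), Rational(9, 136))), Rational(1, 2)) = Pow(Add(5090, Rational(1813833, 18496)), Rational(1, 2)) = Pow(Rational(95958473, 18496), Rational(1, 2)) = Mul(Rational(1, 136), Pow(95958473, Rational(1, 2)))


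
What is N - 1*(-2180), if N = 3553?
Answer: 5733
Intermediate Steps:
N - 1*(-2180) = 3553 - 1*(-2180) = 3553 + 2180 = 5733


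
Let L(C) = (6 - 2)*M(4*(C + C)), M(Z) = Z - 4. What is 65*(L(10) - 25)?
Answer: 18135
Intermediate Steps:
M(Z) = -4 + Z
L(C) = -16 + 32*C (L(C) = (6 - 2)*(-4 + 4*(C + C)) = 4*(-4 + 4*(2*C)) = 4*(-4 + 8*C) = -16 + 32*C)
65*(L(10) - 25) = 65*((-16 + 32*10) - 25) = 65*((-16 + 320) - 25) = 65*(304 - 25) = 65*279 = 18135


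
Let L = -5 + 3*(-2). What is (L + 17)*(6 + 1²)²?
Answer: 294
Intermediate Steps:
L = -11 (L = -5 - 6 = -11)
(L + 17)*(6 + 1²)² = (-11 + 17)*(6 + 1²)² = 6*(6 + 1)² = 6*7² = 6*49 = 294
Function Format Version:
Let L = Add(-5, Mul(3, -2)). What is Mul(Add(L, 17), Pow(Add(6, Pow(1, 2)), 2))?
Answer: 294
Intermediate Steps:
L = -11 (L = Add(-5, -6) = -11)
Mul(Add(L, 17), Pow(Add(6, Pow(1, 2)), 2)) = Mul(Add(-11, 17), Pow(Add(6, Pow(1, 2)), 2)) = Mul(6, Pow(Add(6, 1), 2)) = Mul(6, Pow(7, 2)) = Mul(6, 49) = 294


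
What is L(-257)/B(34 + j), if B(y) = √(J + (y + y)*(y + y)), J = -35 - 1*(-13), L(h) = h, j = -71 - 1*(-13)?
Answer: -257*√2282/2282 ≈ -5.3799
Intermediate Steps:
j = -58 (j = -71 + 13 = -58)
J = -22 (J = -35 + 13 = -22)
B(y) = √(-22 + 4*y²) (B(y) = √(-22 + (y + y)*(y + y)) = √(-22 + (2*y)*(2*y)) = √(-22 + 4*y²))
L(-257)/B(34 + j) = -257/√(-22 + 4*(34 - 58)²) = -257/√(-22 + 4*(-24)²) = -257/√(-22 + 4*576) = -257/√(-22 + 2304) = -257*√2282/2282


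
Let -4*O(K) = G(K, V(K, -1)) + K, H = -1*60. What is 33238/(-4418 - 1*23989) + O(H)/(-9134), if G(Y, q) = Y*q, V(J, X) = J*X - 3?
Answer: -164154991/129734769 ≈ -1.2653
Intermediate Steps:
V(J, X) = -3 + J*X
H = -60
O(K) = -K/4 - K*(-3 - K)/4 (O(K) = -(K*(-3 + K*(-1)) + K)/4 = -(K*(-3 - K) + K)/4 = -(K + K*(-3 - K))/4 = -K/4 - K*(-3 - K)/4)
33238/(-4418 - 1*23989) + O(H)/(-9134) = 33238/(-4418 - 1*23989) + ((¼)*(-60)*(2 - 60))/(-9134) = 33238/(-4418 - 23989) + ((¼)*(-60)*(-58))*(-1/9134) = 33238/(-28407) + 870*(-1/9134) = 33238*(-1/28407) - 435/4567 = -33238/28407 - 435/4567 = -164154991/129734769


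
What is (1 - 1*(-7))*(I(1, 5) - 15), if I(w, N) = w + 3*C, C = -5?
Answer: -232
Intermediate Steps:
I(w, N) = -15 + w (I(w, N) = w + 3*(-5) = w - 15 = -15 + w)
(1 - 1*(-7))*(I(1, 5) - 15) = (1 - 1*(-7))*((-15 + 1) - 15) = (1 + 7)*(-14 - 15) = 8*(-29) = -232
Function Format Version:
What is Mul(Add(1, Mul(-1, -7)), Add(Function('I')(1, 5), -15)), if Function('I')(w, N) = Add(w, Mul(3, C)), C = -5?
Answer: -232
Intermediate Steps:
Function('I')(w, N) = Add(-15, w) (Function('I')(w, N) = Add(w, Mul(3, -5)) = Add(w, -15) = Add(-15, w))
Mul(Add(1, Mul(-1, -7)), Add(Function('I')(1, 5), -15)) = Mul(Add(1, Mul(-1, -7)), Add(Add(-15, 1), -15)) = Mul(Add(1, 7), Add(-14, -15)) = Mul(8, -29) = -232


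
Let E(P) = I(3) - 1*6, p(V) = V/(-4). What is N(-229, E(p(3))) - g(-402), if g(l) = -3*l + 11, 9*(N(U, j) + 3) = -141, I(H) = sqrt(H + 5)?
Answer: -3707/3 ≈ -1235.7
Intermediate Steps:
I(H) = sqrt(5 + H)
p(V) = -V/4 (p(V) = V*(-1/4) = -V/4)
E(P) = -6 + 2*sqrt(2) (E(P) = sqrt(5 + 3) - 1*6 = sqrt(8) - 6 = 2*sqrt(2) - 6 = -6 + 2*sqrt(2))
N(U, j) = -56/3 (N(U, j) = -3 + (1/9)*(-141) = -3 - 47/3 = -56/3)
g(l) = 11 - 3*l
N(-229, E(p(3))) - g(-402) = -56/3 - (11 - 3*(-402)) = -56/3 - (11 + 1206) = -56/3 - 1*1217 = -56/3 - 1217 = -3707/3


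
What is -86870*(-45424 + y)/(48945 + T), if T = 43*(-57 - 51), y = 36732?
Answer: 755074040/44301 ≈ 17044.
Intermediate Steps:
T = -4644 (T = 43*(-108) = -4644)
-86870*(-45424 + y)/(48945 + T) = -86870*(-45424 + 36732)/(48945 - 4644) = -86870/(44301/(-8692)) = -86870/(44301*(-1/8692)) = -86870/(-44301/8692) = -86870*(-8692/44301) = 755074040/44301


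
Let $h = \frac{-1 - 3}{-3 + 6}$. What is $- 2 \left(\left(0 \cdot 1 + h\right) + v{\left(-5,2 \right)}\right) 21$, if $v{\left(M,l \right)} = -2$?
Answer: $140$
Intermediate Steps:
$h = - \frac{4}{3} \approx -1.3333$
$- 2 \left(\left(0 \cdot 1 + h\right) + v{\left(-5,2 \right)}\right) 21 = - 2 \left(\left(0 \cdot 1 - \frac{4}{3}\right) - 2\right) 21 = - 2 \left(\left(0 - \frac{4}{3}\right) - 2\right) 21 = - 2 \left(- \frac{4}{3} - 2\right) 21 = \left(-2\right) \left(- \frac{10}{3}\right) 21 = \frac{20}{3} \cdot 21 = 140$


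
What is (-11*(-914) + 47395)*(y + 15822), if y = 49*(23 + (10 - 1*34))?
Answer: 906143077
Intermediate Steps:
y = -49 (y = 49*(23 + (10 - 34)) = 49*(23 - 24) = 49*(-1) = -49)
(-11*(-914) + 47395)*(y + 15822) = (-11*(-914) + 47395)*(-49 + 15822) = (10054 + 47395)*15773 = 57449*15773 = 906143077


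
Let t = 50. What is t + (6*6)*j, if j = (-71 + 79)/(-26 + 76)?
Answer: 1394/25 ≈ 55.760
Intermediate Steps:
j = 4/25 (j = 8/50 = 8*(1/50) = 4/25 ≈ 0.16000)
t + (6*6)*j = 50 + (6*6)*(4/25) = 50 + 36*(4/25) = 50 + 144/25 = 1394/25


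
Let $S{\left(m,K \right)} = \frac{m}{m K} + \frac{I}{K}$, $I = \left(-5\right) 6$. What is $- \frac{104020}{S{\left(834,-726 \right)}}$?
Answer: $- \frac{75518520}{29} \approx -2.6041 \cdot 10^{6}$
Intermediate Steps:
$I = -30$
$S{\left(m,K \right)} = - \frac{29}{K}$ ($S{\left(m,K \right)} = \frac{m}{m K} - \frac{30}{K} = \frac{m}{K m} - \frac{30}{K} = m \frac{1}{K m} - \frac{30}{K} = \frac{1}{K} - \frac{30}{K} = - \frac{29}{K}$)
$- \frac{104020}{S{\left(834,-726 \right)}} = - \frac{104020}{\left(-29\right) \frac{1}{-726}} = - \frac{104020}{\left(-29\right) \left(- \frac{1}{726}\right)} = - \frac{104020}{\frac{29}{726}} = \left(-104020\right) \frac{726}{29} = - \frac{75518520}{29}$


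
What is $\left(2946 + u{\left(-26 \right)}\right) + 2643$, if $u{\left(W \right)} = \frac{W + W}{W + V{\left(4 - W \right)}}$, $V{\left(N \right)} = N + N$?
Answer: $\frac{94987}{17} \approx 5587.5$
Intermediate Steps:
$V{\left(N \right)} = 2 N$
$u{\left(W \right)} = \frac{2 W}{8 - W}$ ($u{\left(W \right)} = \frac{W + W}{W + 2 \left(4 - W\right)} = \frac{2 W}{W - \left(-8 + 2 W\right)} = \frac{2 W}{8 - W}$)
$\left(2946 + u{\left(-26 \right)}\right) + 2643 = \left(2946 + 2 \left(-26\right) \frac{1}{8 - -26}\right) + 2643 = \left(2946 + 2 \left(-26\right) \frac{1}{8 + 26}\right) + 2643 = \left(2946 + 2 \left(-26\right) \frac{1}{34}\right) + 2643 = \left(2946 - \frac{26}{17}\right) + 2643 = \frac{50056}{17} + 2643 = \frac{94987}{17}$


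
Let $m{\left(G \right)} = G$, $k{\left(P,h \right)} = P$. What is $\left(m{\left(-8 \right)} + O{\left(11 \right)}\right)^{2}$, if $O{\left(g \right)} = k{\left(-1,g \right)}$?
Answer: $81$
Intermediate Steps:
$O{\left(g \right)} = -1$
$\left(m{\left(-8 \right)} + O{\left(11 \right)}\right)^{2} = \left(-8 - 1\right)^{2} = \left(-9\right)^{2} = 81$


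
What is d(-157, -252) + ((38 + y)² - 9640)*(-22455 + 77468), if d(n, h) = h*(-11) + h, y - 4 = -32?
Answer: -524821500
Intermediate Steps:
y = -28 (y = 4 - 32 = -28)
d(n, h) = -10*h (d(n, h) = -11*h + h = -10*h)
d(-157, -252) + ((38 + y)² - 9640)*(-22455 + 77468) = -10*(-252) + ((38 - 28)² - 9640)*(-22455 + 77468) = 2520 + (10² - 9640)*55013 = 2520 + (100 - 9640)*55013 = 2520 - 9540*55013 = 2520 - 524824020 = -524821500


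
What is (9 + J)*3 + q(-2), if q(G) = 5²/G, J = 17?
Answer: 131/2 ≈ 65.500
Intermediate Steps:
q(G) = 25/G
(9 + J)*3 + q(-2) = (9 + 17)*3 + 25/(-2) = 26*3 + 25*(-½) = 78 - 25/2 = 131/2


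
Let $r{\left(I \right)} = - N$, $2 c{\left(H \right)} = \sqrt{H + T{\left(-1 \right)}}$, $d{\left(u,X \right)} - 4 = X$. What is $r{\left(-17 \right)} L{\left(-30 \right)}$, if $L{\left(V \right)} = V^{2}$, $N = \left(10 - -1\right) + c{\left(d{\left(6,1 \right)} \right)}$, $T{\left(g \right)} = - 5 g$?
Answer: $-9900 - 450 \sqrt{10} \approx -11323.0$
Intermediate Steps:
$d{\left(u,X \right)} = 4 + X$
$c{\left(H \right)} = \frac{\sqrt{5 + H}}{2}$ ($c{\left(H \right)} = \frac{\sqrt{H - -5}}{2} = \frac{\sqrt{H + 5}}{2} = \frac{\sqrt{5 + H}}{2}$)
$N = 11 + \frac{\sqrt{10}}{2}$ ($N = \left(10 - -1\right) + \frac{\sqrt{5 + \left(4 + 1\right)}}{2} = \left(10 + 1\right) + \frac{\sqrt{5 + 5}}{2} = 11 + \frac{\sqrt{10}}{2} \approx 12.581$)
$r{\left(I \right)} = -11 - \frac{\sqrt{10}}{2}$ ($r{\left(I \right)} = - (11 + \frac{\sqrt{10}}{2}) = -11 - \frac{\sqrt{10}}{2}$)
$r{\left(-17 \right)} L{\left(-30 \right)} = \left(-11 - \frac{\sqrt{10}}{2}\right) \left(-30\right)^{2} = \left(-11 - \frac{\sqrt{10}}{2}\right) 900 = -9900 - 450 \sqrt{10}$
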